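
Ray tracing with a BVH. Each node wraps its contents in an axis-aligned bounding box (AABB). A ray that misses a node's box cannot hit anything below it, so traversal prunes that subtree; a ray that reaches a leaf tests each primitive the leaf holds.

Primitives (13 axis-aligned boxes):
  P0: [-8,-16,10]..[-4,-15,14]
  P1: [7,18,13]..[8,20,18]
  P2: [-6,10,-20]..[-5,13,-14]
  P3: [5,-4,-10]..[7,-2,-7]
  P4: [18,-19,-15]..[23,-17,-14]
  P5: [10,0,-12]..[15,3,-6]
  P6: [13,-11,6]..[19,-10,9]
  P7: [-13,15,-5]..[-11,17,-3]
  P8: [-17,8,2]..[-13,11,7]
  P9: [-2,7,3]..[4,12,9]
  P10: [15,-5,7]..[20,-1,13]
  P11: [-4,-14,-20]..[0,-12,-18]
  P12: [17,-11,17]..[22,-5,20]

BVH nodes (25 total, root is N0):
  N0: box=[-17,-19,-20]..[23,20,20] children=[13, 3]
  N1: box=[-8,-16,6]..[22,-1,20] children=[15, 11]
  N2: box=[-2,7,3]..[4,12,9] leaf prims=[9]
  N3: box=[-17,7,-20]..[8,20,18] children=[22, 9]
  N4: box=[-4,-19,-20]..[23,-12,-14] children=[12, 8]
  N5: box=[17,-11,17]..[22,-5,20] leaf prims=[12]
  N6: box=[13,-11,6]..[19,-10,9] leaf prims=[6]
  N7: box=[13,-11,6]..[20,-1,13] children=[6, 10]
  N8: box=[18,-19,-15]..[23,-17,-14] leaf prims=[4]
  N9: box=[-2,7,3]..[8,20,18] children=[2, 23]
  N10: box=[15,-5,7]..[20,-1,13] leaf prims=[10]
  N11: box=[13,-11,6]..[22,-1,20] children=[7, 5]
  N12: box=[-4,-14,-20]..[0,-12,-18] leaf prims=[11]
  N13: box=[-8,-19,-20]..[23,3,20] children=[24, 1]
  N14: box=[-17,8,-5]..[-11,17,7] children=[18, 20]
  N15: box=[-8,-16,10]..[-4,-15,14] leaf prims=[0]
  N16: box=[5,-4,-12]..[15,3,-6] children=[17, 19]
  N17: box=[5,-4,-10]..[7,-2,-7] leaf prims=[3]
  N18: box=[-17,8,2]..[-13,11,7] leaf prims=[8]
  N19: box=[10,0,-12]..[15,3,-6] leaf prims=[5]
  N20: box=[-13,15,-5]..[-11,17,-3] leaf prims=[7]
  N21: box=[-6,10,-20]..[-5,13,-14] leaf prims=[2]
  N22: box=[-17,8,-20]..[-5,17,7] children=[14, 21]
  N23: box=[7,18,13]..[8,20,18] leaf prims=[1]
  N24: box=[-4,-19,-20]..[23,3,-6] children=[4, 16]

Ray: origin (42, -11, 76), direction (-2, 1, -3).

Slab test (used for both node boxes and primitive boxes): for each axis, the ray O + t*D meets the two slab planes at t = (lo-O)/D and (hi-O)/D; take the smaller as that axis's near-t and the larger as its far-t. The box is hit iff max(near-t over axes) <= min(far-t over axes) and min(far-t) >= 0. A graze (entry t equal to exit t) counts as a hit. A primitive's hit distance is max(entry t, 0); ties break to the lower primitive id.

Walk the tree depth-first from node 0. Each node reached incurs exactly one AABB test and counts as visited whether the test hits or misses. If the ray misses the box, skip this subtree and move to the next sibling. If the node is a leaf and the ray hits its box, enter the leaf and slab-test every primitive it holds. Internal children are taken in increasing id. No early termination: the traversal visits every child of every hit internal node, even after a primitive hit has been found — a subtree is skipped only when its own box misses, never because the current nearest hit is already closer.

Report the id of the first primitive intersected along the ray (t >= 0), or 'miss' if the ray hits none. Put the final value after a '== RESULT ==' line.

Walk:
N0 x:[19/2,59/2] y:[-8,31] z:[56/3,32] -> hit [56/3,59/2], descend [3, 13]
  N3 x:[17,59/2] y:[18,31] z:[58/3,32] -> hit [58/3,59/2], descend [9, 22]
    N9 x:[17,22] y:[18,31] z:[58/3,73/3] -> hit [58/3,22], descend [2, 23]
      N2 x:[19,22] y:[18,23] z:[67/3,73/3] -> miss, prune
      N23 x:[17,35/2] y:[29,31] z:[58/3,21] -> miss, prune
    N22 x:[47/2,59/2] y:[19,28] z:[23,32] -> hit [47/2,28], descend [14, 21]
      N14 x:[53/2,59/2] y:[19,28] z:[23,27] -> hit [53/2,27], descend [18, 20]
        N18 x:[55/2,59/2] y:[19,22] z:[23,74/3] -> miss, prune
        N20 x:[53/2,55/2] y:[26,28] z:[79/3,27] -> hit [53/2,27] leaf, test {P7@t=53/2}
      N21 x:[47/2,24] y:[21,24] z:[30,32] -> miss, prune
  N13 x:[19/2,25] y:[-8,14] z:[56/3,32] -> miss, prune

11 AABB tests over nodes [0, 3, 9, 2, 23, 22, 14, 18, 20, 21, 13]; 1 leaf entered; closest P7.

== RESULT ==
7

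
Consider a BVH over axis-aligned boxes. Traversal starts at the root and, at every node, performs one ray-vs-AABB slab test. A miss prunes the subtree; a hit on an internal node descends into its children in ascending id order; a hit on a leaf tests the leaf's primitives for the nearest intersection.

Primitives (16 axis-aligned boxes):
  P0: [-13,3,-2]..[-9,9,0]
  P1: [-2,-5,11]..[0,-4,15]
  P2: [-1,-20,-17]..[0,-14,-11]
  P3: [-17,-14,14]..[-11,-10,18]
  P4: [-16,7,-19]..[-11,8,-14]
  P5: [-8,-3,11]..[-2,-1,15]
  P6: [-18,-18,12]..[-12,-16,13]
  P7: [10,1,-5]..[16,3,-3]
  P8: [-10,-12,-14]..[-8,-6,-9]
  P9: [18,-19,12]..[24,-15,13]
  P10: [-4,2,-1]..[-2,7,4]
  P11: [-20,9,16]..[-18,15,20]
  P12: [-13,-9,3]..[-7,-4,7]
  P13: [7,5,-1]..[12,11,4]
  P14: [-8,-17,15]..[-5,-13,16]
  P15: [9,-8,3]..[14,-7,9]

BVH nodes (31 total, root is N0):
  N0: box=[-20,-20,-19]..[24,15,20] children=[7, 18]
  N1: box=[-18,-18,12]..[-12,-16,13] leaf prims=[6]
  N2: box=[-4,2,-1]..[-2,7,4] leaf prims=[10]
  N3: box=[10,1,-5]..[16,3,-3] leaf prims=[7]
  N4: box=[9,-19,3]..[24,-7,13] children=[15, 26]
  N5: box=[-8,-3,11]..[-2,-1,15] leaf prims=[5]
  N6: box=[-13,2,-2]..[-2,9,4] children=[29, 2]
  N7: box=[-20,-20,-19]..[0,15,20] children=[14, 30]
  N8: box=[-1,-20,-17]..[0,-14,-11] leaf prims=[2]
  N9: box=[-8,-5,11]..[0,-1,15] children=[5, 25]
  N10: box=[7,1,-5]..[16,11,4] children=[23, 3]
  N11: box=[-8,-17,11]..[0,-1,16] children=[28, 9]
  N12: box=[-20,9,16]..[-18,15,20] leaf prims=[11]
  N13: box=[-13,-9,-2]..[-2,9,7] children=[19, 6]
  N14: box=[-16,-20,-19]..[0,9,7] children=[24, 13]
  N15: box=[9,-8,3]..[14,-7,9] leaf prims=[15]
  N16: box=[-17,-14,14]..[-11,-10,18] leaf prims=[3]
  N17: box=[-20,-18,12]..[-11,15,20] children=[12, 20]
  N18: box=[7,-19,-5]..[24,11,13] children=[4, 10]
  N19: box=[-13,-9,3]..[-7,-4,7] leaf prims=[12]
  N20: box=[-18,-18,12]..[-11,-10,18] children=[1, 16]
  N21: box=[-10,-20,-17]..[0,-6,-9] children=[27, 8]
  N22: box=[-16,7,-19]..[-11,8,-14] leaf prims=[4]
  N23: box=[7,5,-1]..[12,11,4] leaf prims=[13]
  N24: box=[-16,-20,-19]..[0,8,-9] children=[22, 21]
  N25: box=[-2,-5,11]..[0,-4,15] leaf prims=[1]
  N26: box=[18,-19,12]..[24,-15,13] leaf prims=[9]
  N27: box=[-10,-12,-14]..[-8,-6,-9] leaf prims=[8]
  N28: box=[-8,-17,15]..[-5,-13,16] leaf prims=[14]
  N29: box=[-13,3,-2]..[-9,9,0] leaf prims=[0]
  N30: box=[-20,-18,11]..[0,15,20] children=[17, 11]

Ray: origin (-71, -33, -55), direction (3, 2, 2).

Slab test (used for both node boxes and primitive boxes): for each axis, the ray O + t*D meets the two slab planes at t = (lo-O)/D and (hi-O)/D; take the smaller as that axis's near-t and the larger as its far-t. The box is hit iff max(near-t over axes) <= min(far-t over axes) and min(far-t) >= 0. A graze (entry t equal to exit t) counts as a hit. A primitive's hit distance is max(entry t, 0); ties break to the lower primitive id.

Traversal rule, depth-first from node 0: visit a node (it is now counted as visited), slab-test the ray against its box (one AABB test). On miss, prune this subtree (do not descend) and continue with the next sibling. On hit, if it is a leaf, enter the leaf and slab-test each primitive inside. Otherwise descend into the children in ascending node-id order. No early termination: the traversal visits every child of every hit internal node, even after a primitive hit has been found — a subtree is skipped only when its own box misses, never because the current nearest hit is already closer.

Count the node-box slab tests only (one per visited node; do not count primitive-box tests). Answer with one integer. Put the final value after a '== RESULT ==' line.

Traverse from the root:
N0 x:[17,95/3] y:[13/2,24] z:[18,75/2] -> hit [18,24], descend [7, 18]
  N7 x:[17,71/3] y:[13/2,24] z:[18,75/2] -> hit [18,71/3], descend [14, 30]
    N14 x:[55/3,71/3] y:[13/2,21] z:[18,31] -> hit [55/3,21], descend [13, 24]
      N13 x:[58/3,23] y:[12,21] z:[53/2,31] -> miss, prune
      N24 x:[55/3,71/3] y:[13/2,41/2] z:[18,23] -> hit [55/3,41/2], descend [21, 22]
        N21 x:[61/3,71/3] y:[13/2,27/2] z:[19,23] -> miss, prune
        N22 x:[55/3,20] y:[20,41/2] z:[18,41/2] -> hit [20,20] leaf, test {P4@t=20}
    N30 x:[17,71/3] y:[15/2,24] z:[33,75/2] -> miss, prune
  N18 x:[26,95/3] y:[7,22] z:[25,34] -> miss, prune

order=[0, 7, 14, 13, 24, 21, 22, 30, 18]  |boxes|=9  |leaves|=1  hit=P4

== RESULT ==
9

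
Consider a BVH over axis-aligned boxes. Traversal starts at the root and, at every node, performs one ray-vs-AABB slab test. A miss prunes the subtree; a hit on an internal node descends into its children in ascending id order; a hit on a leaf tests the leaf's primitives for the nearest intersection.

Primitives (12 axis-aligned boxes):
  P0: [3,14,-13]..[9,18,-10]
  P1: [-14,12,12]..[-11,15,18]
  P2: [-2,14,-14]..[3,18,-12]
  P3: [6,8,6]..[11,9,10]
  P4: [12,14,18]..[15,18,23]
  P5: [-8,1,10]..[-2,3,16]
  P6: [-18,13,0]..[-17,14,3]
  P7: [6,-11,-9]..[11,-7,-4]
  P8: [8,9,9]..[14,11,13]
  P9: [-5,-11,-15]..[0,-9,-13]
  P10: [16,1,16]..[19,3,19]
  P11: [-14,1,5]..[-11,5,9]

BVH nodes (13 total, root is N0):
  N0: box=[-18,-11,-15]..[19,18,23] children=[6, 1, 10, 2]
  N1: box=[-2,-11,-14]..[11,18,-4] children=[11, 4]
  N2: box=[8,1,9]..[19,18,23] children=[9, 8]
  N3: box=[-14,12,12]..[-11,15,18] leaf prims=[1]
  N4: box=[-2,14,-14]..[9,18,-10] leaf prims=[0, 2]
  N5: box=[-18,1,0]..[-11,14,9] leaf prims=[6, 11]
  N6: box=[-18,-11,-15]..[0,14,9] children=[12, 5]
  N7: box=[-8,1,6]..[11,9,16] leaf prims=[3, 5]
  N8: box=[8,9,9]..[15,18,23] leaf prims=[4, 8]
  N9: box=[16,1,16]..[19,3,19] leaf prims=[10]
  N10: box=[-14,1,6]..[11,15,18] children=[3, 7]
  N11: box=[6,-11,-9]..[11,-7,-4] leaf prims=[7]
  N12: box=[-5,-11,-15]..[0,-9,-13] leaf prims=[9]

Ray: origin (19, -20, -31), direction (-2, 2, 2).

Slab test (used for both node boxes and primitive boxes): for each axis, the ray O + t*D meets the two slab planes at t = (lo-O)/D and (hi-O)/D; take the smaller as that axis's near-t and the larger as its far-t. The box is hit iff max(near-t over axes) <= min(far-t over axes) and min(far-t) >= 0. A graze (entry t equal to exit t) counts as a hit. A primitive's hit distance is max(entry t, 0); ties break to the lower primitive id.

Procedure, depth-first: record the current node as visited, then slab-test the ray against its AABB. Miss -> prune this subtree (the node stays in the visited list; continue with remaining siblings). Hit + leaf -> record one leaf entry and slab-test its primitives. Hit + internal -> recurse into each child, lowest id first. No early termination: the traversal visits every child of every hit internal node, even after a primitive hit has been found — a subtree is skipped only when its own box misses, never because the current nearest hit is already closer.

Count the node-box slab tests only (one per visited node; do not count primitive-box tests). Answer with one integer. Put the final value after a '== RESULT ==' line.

Traverse from the root:
N0 x:[0,37/2] y:[9/2,19] z:[8,27] -> hit [8,37/2], descend [1, 2, 6, 10]
  N1 x:[4,21/2] y:[9/2,19] z:[17/2,27/2] -> hit [17/2,21/2], descend [4, 11]
    N4 x:[5,21/2] y:[17,19] z:[17/2,21/2] -> miss, prune
    N11 x:[4,13/2] y:[9/2,13/2] z:[11,27/2] -> miss, prune
  N2 x:[0,11/2] y:[21/2,19] z:[20,27] -> miss, prune
  N6 x:[19/2,37/2] y:[9/2,17] z:[8,20] -> hit [19/2,17], descend [5, 12]
    N5 x:[15,37/2] y:[21/2,17] z:[31/2,20] -> hit [31/2,17] leaf, test {P6(miss), P11(miss)}
    N12 x:[19/2,12] y:[9/2,11/2] z:[8,9] -> miss, prune
  N10 x:[4,33/2] y:[21/2,35/2] z:[37/2,49/2] -> miss, prune

9 AABB tests over nodes [0, 1, 4, 11, 2, 6, 5, 12, 10]; 1 leaf entered; closest miss.

== RESULT ==
9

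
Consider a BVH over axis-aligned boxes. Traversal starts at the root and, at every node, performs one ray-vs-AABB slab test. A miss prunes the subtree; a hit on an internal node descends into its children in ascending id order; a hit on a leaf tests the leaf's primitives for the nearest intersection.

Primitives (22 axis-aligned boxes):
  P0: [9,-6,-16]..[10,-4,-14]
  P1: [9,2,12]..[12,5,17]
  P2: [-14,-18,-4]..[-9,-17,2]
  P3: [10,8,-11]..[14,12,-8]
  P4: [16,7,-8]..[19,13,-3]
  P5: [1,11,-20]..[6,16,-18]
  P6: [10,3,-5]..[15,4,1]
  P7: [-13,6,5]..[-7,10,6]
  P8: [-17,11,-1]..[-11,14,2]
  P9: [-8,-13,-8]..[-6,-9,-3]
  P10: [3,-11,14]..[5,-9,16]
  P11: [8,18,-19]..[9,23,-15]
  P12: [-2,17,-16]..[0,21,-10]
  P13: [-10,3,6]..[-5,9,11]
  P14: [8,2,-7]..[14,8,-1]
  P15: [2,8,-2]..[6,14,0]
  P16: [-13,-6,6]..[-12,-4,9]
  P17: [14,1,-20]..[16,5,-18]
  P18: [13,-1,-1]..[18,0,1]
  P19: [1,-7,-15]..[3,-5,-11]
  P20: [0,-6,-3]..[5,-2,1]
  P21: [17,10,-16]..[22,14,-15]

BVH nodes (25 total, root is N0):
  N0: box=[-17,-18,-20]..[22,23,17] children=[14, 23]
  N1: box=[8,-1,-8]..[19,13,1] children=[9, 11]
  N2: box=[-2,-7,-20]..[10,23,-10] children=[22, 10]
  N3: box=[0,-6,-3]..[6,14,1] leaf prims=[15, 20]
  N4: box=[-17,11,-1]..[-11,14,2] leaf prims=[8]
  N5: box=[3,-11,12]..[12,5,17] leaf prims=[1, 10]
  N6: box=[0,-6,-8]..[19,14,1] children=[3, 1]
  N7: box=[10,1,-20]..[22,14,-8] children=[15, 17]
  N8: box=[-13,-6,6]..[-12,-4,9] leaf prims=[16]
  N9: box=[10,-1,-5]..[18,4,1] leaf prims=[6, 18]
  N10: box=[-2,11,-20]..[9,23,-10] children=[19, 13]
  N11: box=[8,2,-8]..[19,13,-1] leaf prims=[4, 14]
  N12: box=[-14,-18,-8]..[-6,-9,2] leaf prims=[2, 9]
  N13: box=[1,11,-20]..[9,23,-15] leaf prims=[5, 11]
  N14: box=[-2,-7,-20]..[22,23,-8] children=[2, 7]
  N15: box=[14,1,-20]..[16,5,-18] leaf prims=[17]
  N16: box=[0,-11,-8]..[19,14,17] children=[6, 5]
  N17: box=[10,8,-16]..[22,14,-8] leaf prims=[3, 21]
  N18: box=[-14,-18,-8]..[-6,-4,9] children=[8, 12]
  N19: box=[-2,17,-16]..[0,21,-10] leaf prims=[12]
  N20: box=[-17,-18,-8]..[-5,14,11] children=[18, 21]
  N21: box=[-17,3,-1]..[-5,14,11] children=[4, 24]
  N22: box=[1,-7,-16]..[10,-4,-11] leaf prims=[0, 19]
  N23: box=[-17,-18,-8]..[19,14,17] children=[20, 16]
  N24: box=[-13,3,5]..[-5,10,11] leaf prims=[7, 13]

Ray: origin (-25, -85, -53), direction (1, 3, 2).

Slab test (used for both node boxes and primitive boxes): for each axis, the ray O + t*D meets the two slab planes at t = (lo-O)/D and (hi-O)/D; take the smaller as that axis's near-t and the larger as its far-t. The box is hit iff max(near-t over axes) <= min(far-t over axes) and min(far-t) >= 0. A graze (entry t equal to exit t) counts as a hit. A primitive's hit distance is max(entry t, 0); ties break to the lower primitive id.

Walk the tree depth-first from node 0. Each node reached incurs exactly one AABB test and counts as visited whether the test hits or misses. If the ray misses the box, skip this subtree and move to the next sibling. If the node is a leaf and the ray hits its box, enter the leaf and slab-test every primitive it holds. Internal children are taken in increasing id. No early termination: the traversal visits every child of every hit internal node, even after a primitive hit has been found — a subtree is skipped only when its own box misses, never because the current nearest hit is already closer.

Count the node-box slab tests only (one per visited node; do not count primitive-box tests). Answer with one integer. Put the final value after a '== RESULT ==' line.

Walk:
N0 x:[8,47] y:[67/3,36] z:[33/2,35] -> hit [67/3,35], descend [14, 23]
  N14 x:[23,47] y:[26,36] z:[33/2,45/2] -> miss, prune
  N23 x:[8,44] y:[67/3,33] z:[45/2,35] -> hit [45/2,33], descend [16, 20]
    N16 x:[25,44] y:[74/3,33] z:[45/2,35] -> hit [25,33], descend [5, 6]
      N5 x:[28,37] y:[74/3,30] z:[65/2,35] -> miss, prune
      N6 x:[25,44] y:[79/3,33] z:[45/2,27] -> hit [79/3,27], descend [1, 3]
        N1 x:[33,44] y:[28,98/3] z:[45/2,27] -> miss, prune
        N3 x:[25,31] y:[79/3,33] z:[25,27] -> hit [79/3,27] leaf, test {P15(miss), P20@t=79/3}
    N20 x:[8,20] y:[67/3,33] z:[45/2,32] -> miss, prune

Visited [0, 14, 23, 16, 5, 6, 1, 3, 20]. Tests: 9 box, 1 leaf. Nearest: P20.

== RESULT ==
9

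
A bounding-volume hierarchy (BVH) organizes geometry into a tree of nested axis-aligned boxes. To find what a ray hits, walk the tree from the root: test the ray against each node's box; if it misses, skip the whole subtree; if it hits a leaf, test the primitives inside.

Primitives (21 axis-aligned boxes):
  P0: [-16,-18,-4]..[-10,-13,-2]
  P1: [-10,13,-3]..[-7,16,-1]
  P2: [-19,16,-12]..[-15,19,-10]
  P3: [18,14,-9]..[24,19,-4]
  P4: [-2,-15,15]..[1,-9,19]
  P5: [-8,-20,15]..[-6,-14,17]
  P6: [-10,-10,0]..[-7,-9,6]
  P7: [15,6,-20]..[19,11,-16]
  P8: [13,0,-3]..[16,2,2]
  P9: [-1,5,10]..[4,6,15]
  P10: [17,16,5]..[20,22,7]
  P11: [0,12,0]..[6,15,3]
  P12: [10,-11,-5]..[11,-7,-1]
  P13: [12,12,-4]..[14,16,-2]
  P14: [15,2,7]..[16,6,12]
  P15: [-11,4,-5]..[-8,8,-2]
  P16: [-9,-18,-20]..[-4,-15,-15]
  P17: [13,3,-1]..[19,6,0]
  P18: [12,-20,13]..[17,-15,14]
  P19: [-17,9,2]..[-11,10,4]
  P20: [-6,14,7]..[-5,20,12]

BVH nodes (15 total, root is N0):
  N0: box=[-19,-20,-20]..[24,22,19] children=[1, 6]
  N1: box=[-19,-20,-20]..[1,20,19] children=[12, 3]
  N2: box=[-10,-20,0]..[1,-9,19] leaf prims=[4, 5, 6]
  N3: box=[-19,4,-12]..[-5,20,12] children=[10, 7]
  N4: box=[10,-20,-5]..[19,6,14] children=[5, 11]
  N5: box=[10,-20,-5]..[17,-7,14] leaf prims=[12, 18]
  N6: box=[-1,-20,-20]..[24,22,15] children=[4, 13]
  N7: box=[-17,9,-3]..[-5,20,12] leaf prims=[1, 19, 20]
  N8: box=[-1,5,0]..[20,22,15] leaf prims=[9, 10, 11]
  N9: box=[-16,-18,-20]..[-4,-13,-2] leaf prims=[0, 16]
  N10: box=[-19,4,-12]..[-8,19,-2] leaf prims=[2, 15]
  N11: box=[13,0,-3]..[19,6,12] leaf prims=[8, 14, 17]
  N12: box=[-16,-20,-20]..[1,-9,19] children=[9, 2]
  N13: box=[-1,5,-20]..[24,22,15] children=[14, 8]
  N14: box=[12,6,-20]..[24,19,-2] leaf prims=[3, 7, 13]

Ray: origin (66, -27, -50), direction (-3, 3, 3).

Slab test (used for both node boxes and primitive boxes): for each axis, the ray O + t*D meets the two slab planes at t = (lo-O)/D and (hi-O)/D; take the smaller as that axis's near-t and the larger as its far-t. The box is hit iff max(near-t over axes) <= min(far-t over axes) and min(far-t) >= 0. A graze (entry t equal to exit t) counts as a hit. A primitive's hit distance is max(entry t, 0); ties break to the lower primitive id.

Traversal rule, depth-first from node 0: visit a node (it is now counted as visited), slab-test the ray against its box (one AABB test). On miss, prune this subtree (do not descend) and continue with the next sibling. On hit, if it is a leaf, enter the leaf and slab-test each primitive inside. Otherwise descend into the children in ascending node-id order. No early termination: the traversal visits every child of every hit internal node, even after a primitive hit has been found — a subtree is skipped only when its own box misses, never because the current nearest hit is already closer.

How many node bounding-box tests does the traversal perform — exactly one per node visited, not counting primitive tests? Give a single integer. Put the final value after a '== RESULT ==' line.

Traverse from the root:
N0 x:[14,85/3] y:[7/3,49/3] z:[10,23] -> hit [14,49/3], descend [1, 6]
  N1 x:[65/3,85/3] y:[7/3,47/3] z:[10,23] -> miss, prune
  N6 x:[14,67/3] y:[7/3,49/3] z:[10,65/3] -> hit [14,49/3], descend [4, 13]
    N4 x:[47/3,56/3] y:[7/3,11] z:[15,64/3] -> miss, prune
    N13 x:[14,67/3] y:[32/3,49/3] z:[10,65/3] -> hit [14,49/3], descend [8, 14]
      N8 x:[46/3,67/3] y:[32/3,49/3] z:[50/3,65/3] -> miss, prune
      N14 x:[14,18] y:[11,46/3] z:[10,16] -> hit [14,46/3] leaf, test {P3@t=14, P7(miss), P13(miss)}

Summary -> nodes [0, 1, 6, 4, 13, 8, 14]; box-tests=7; leaf-entries=1; first=P3

== RESULT ==
7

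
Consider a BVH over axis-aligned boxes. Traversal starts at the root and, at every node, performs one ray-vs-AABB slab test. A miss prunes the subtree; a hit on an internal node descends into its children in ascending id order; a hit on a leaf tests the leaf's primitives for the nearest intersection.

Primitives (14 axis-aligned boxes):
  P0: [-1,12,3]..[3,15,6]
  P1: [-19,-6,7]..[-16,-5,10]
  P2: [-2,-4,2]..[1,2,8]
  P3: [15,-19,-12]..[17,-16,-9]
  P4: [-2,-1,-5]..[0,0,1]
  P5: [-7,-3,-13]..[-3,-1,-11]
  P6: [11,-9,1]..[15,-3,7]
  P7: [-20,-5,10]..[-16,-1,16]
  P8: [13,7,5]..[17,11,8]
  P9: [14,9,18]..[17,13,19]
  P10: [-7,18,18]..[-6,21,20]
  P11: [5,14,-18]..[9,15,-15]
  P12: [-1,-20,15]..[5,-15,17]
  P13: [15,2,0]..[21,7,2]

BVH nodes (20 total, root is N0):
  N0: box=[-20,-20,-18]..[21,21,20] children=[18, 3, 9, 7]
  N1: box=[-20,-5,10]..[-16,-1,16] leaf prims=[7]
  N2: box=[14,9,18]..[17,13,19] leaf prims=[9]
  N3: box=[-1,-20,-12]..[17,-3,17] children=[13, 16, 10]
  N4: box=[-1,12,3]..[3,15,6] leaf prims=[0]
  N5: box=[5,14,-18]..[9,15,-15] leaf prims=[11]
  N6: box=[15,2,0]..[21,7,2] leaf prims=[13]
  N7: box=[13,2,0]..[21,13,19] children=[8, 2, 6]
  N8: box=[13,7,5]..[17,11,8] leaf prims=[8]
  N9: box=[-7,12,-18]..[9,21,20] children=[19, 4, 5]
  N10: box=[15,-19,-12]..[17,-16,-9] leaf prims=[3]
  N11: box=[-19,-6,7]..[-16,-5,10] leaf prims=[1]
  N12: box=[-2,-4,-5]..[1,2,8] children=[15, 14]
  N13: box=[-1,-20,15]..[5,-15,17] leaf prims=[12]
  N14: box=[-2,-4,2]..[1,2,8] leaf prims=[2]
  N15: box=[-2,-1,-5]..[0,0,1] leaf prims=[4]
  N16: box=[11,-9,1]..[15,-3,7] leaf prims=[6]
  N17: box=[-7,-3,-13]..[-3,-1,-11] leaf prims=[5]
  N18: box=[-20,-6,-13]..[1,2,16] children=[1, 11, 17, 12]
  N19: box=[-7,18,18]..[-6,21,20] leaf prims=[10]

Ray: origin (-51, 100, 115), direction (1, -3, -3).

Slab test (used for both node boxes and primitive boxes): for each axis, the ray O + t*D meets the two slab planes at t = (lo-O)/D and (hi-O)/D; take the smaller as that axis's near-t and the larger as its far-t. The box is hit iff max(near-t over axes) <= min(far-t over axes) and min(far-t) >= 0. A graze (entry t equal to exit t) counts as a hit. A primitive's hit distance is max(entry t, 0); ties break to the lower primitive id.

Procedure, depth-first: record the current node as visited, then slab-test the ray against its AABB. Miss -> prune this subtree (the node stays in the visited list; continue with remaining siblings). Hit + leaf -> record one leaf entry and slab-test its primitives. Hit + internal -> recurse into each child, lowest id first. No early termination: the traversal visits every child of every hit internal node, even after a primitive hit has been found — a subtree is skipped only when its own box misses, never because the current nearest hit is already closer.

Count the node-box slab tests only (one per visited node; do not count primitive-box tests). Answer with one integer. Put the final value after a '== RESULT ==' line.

Walk:
N0 x:[31,72] y:[79/3,40] z:[95/3,133/3] -> hit [95/3,40], descend [3, 7, 9, 18]
  N3 x:[50,68] y:[103/3,40] z:[98/3,127/3] -> miss, prune
  N7 x:[64,72] y:[29,98/3] z:[32,115/3] -> miss, prune
  N9 x:[44,60] y:[79/3,88/3] z:[95/3,133/3] -> miss, prune
  N18 x:[31,52] y:[98/3,106/3] z:[33,128/3] -> hit [33,106/3], descend [1, 11, 12, 17]
    N1 x:[31,35] y:[101/3,35] z:[33,35] -> hit [101/3,35] leaf, test {P7@t=101/3}
    N11 x:[32,35] y:[35,106/3] z:[35,36] -> hit [35,35] leaf, test {P1@t=35}
    N12 x:[49,52] y:[98/3,104/3] z:[107/3,40] -> miss, prune
    N17 x:[44,48] y:[101/3,103/3] z:[42,128/3] -> miss, prune

Summary -> nodes [0, 3, 7, 9, 18, 1, 11, 12, 17]; box-tests=9; leaf-entries=2; first=P7

== RESULT ==
9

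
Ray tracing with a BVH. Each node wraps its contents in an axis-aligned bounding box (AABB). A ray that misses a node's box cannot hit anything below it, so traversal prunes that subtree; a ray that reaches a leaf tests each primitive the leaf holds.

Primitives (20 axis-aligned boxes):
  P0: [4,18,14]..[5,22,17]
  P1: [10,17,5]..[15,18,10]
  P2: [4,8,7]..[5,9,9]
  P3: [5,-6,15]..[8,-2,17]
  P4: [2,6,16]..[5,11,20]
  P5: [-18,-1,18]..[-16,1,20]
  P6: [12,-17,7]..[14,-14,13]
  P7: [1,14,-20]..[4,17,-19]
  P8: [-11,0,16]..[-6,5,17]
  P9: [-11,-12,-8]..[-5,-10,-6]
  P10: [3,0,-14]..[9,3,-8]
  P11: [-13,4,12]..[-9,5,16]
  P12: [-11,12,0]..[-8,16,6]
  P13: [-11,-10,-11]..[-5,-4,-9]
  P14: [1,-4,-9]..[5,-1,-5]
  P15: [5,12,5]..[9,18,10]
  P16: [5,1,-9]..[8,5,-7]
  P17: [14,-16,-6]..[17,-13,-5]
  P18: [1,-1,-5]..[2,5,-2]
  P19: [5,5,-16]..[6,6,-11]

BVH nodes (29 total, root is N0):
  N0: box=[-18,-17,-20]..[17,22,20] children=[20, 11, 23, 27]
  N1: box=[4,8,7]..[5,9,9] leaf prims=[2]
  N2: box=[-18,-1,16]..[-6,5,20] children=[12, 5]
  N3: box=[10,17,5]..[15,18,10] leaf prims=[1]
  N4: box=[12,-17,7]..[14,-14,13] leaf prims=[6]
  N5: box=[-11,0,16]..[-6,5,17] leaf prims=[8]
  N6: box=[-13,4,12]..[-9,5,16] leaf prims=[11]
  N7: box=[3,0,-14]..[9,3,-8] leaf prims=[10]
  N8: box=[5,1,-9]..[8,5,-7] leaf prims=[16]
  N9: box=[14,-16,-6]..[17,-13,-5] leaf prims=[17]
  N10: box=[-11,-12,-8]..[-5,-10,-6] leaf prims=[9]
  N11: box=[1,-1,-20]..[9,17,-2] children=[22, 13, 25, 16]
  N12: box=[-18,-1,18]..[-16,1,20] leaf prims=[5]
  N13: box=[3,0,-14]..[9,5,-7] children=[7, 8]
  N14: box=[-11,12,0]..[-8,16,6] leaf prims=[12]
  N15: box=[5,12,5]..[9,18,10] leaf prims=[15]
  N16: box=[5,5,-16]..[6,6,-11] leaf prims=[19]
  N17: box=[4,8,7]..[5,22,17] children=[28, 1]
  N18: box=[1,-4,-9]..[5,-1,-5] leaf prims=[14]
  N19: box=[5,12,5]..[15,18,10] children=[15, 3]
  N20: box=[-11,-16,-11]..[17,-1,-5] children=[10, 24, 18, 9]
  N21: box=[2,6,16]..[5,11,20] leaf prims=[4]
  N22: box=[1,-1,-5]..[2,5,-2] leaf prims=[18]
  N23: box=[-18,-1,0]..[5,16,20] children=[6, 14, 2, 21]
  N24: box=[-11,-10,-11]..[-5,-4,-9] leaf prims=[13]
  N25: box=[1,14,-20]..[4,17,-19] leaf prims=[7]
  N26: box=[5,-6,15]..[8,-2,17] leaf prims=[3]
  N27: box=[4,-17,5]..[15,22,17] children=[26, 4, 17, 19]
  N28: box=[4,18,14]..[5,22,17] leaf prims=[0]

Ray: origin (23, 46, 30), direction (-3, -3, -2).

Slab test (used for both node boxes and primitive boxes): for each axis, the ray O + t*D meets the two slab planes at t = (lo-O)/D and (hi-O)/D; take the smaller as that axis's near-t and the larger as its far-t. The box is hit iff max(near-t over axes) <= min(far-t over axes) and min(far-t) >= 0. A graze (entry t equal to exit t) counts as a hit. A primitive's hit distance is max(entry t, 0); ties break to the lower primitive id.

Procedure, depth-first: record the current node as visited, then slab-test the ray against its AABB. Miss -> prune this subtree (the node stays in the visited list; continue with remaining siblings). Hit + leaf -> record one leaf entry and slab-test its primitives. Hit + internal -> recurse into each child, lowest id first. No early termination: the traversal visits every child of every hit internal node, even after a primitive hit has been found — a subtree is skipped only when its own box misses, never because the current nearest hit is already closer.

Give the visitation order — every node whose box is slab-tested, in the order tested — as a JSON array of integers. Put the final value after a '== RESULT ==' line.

Traverse from the root:
N0 x:[2,41/3] y:[8,21] z:[5,25] -> hit [8,41/3], descend [11, 20, 23, 27]
  N11 x:[14/3,22/3] y:[29/3,47/3] z:[16,25] -> miss, prune
  N20 x:[2,34/3] y:[47/3,62/3] z:[35/2,41/2] -> miss, prune
  N23 x:[6,41/3] y:[10,47/3] z:[5,15] -> hit [10,41/3], descend [2, 6, 14, 21]
    N2 x:[29/3,41/3] y:[41/3,47/3] z:[5,7] -> miss, prune
    N6 x:[32/3,12] y:[41/3,14] z:[7,9] -> miss, prune
    N14 x:[31/3,34/3] y:[10,34/3] z:[12,15] -> miss, prune
    N21 x:[6,7] y:[35/3,40/3] z:[5,7] -> miss, prune
  N27 x:[8/3,19/3] y:[8,21] z:[13/2,25/2] -> miss, prune

Visited [0, 11, 20, 23, 2, 6, 14, 21, 27]. Tests: 9 box, 0 leaf. Nearest: miss.

== RESULT ==
[0, 11, 20, 23, 2, 6, 14, 21, 27]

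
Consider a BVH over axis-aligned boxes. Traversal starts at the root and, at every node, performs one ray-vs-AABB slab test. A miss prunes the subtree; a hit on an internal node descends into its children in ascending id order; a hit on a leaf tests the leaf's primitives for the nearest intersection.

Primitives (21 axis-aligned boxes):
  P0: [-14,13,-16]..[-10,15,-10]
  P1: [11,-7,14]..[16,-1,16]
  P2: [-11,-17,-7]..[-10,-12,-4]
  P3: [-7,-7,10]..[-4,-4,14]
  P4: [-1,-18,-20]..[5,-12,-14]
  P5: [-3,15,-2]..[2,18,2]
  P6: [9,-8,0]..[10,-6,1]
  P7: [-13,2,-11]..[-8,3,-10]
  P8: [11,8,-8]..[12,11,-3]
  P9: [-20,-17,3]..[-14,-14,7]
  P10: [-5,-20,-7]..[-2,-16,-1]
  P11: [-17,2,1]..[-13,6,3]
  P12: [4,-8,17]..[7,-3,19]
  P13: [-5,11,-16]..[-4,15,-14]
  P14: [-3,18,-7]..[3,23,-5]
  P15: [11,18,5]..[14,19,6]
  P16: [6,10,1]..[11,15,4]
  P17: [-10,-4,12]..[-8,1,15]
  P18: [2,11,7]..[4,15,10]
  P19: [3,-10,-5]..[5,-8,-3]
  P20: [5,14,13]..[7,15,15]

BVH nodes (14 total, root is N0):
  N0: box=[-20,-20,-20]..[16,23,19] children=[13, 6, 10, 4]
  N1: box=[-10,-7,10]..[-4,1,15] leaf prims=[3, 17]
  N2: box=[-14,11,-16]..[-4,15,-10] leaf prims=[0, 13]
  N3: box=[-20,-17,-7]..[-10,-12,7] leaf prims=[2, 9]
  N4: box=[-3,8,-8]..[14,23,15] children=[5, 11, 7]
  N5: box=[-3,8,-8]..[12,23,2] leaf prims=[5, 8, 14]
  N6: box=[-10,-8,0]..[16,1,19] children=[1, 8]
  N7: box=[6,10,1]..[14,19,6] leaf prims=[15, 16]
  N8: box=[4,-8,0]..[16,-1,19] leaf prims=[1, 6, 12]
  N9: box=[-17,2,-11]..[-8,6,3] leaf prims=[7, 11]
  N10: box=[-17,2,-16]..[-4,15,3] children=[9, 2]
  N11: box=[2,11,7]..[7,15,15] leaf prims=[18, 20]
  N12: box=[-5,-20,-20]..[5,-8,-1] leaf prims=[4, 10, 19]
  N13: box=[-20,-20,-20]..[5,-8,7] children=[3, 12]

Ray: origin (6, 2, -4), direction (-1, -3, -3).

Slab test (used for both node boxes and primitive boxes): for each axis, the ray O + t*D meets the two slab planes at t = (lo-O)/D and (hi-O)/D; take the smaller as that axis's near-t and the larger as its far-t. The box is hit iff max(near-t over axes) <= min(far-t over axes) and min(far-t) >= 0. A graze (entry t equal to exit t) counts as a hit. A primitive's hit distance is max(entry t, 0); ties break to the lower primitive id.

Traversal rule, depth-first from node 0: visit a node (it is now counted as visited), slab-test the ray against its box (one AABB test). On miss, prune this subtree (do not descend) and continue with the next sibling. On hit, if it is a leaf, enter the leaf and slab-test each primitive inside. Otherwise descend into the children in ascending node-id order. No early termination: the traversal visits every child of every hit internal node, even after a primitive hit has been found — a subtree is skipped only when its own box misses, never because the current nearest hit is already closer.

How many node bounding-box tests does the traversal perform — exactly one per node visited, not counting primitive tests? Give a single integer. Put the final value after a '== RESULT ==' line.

Trace the traversal:
N0 x:[-10,26] y:[-7,22/3] z:[-23/3,16/3] -> hit [-7,16/3], descend [4, 6, 10, 13]
  N4 x:[-8,9] y:[-7,-2] z:[-19/3,4/3] -> miss, prune
  N6 x:[-10,16] y:[1/3,10/3] z:[-23/3,-4/3] -> miss, prune
  N10 x:[10,23] y:[-13/3,0] z:[-7/3,4] -> miss, prune
  N13 x:[1,26] y:[10/3,22/3] z:[-11/3,16/3] -> hit [10/3,16/3], descend [3, 12]
    N3 x:[16,26] y:[14/3,19/3] z:[-11/3,1] -> miss, prune
    N12 x:[1,11] y:[10/3,22/3] z:[-1,16/3] -> hit [10/3,16/3] leaf, test {P4@t=14/3, P10(miss), P19(miss)}

Visited [0, 4, 6, 10, 13, 3, 12]. Tests: 7 box, 1 leaf. Nearest: P4.

== RESULT ==
7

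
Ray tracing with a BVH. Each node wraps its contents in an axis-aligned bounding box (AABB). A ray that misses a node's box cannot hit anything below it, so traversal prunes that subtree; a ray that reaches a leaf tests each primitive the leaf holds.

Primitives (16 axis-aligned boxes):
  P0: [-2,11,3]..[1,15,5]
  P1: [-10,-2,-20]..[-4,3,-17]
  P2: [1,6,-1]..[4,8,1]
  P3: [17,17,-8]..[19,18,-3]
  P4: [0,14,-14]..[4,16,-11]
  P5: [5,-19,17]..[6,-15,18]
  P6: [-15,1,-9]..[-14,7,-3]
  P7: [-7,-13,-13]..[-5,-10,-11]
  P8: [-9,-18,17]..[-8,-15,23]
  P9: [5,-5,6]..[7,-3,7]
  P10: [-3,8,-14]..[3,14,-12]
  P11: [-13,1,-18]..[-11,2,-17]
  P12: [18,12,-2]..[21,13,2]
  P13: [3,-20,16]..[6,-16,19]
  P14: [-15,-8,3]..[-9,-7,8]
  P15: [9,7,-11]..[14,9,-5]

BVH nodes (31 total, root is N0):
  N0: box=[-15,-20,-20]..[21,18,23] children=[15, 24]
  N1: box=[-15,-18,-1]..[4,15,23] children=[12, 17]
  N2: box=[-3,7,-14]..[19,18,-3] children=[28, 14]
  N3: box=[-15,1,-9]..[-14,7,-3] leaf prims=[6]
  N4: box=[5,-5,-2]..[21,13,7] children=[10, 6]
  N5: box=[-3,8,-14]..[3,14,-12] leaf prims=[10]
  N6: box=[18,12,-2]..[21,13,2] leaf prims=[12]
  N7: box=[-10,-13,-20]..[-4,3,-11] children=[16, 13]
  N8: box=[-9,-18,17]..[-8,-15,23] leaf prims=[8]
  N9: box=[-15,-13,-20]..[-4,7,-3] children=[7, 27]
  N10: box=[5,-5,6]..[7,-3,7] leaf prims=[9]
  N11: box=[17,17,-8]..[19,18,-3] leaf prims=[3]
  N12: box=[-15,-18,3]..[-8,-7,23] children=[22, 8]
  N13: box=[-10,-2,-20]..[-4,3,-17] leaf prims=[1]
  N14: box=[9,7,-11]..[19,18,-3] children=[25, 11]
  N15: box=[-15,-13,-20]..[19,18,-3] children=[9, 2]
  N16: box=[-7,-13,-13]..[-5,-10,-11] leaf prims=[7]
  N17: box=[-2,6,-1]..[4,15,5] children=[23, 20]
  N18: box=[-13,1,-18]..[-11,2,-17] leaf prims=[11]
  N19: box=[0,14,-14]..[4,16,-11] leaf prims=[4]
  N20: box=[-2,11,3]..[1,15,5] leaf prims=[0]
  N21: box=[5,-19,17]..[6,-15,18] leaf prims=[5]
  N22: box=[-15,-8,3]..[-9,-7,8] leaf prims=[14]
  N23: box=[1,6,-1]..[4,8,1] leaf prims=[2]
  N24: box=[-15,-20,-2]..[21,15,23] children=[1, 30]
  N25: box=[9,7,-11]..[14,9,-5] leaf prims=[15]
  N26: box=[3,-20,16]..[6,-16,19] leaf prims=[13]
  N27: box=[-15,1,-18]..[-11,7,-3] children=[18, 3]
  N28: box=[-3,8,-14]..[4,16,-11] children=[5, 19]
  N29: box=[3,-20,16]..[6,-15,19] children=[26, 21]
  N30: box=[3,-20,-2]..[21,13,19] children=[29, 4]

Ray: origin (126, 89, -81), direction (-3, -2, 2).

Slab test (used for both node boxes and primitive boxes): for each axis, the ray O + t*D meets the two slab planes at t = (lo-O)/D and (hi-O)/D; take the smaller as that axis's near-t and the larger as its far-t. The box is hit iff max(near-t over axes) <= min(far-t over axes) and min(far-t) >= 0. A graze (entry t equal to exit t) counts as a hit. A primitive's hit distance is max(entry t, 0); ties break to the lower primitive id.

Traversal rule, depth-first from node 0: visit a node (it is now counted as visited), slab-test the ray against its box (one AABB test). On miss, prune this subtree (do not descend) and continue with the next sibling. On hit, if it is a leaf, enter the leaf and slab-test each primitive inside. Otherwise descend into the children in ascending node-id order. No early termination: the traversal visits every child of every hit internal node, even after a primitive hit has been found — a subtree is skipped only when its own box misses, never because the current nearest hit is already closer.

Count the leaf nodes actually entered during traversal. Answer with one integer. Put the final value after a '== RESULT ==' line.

Traverse from the root:
N0 x:[35,47] y:[71/2,109/2] z:[61/2,52] -> hit [71/2,47], descend [15, 24]
  N15 x:[107/3,47] y:[71/2,51] z:[61/2,39] -> hit [107/3,39], descend [2, 9]
    N2 x:[107/3,43] y:[71/2,41] z:[67/2,39] -> hit [107/3,39], descend [14, 28]
      N14 x:[107/3,39] y:[71/2,41] z:[35,39] -> hit [107/3,39], descend [11, 25]
        N11 x:[107/3,109/3] y:[71/2,36] z:[73/2,39] -> miss, prune
        N25 x:[112/3,39] y:[40,41] z:[35,38] -> miss, prune
      N28 x:[122/3,43] y:[73/2,81/2] z:[67/2,35] -> miss, prune
    N9 x:[130/3,47] y:[41,51] z:[61/2,39] -> miss, prune
  N24 x:[35,47] y:[37,109/2] z:[79/2,52] -> hit [79/2,47], descend [1, 30]
    N1 x:[122/3,47] y:[37,107/2] z:[40,52] -> hit [122/3,47], descend [12, 17]
      N12 x:[134/3,47] y:[48,107/2] z:[42,52] -> miss, prune
      N17 x:[122/3,128/3] y:[37,83/2] z:[40,43] -> hit [122/3,83/2], descend [20, 23]
        N20 x:[125/3,128/3] y:[37,39] z:[42,43] -> miss, prune
        N23 x:[122/3,125/3] y:[81/2,83/2] z:[40,41] -> hit [122/3,41] leaf, test {P2@t=122/3}
    N30 x:[35,41] y:[38,109/2] z:[79/2,50] -> hit [79/2,41], descend [4, 29]
      N4 x:[35,121/3] y:[38,47] z:[79/2,44] -> hit [79/2,121/3], descend [6, 10]
        N6 x:[35,36] y:[38,77/2] z:[79/2,83/2] -> miss, prune
        N10 x:[119/3,121/3] y:[46,47] z:[87/2,44] -> miss, prune
      N29 x:[40,41] y:[52,109/2] z:[97/2,50] -> miss, prune

19 AABB tests over nodes [0, 15, 2, 14, 11, 25, 28, 9, 24, 1, 12, 17, 20, 23, 30, 4, 6, 10, 29]; 1 leaf entered; closest P2.

== RESULT ==
1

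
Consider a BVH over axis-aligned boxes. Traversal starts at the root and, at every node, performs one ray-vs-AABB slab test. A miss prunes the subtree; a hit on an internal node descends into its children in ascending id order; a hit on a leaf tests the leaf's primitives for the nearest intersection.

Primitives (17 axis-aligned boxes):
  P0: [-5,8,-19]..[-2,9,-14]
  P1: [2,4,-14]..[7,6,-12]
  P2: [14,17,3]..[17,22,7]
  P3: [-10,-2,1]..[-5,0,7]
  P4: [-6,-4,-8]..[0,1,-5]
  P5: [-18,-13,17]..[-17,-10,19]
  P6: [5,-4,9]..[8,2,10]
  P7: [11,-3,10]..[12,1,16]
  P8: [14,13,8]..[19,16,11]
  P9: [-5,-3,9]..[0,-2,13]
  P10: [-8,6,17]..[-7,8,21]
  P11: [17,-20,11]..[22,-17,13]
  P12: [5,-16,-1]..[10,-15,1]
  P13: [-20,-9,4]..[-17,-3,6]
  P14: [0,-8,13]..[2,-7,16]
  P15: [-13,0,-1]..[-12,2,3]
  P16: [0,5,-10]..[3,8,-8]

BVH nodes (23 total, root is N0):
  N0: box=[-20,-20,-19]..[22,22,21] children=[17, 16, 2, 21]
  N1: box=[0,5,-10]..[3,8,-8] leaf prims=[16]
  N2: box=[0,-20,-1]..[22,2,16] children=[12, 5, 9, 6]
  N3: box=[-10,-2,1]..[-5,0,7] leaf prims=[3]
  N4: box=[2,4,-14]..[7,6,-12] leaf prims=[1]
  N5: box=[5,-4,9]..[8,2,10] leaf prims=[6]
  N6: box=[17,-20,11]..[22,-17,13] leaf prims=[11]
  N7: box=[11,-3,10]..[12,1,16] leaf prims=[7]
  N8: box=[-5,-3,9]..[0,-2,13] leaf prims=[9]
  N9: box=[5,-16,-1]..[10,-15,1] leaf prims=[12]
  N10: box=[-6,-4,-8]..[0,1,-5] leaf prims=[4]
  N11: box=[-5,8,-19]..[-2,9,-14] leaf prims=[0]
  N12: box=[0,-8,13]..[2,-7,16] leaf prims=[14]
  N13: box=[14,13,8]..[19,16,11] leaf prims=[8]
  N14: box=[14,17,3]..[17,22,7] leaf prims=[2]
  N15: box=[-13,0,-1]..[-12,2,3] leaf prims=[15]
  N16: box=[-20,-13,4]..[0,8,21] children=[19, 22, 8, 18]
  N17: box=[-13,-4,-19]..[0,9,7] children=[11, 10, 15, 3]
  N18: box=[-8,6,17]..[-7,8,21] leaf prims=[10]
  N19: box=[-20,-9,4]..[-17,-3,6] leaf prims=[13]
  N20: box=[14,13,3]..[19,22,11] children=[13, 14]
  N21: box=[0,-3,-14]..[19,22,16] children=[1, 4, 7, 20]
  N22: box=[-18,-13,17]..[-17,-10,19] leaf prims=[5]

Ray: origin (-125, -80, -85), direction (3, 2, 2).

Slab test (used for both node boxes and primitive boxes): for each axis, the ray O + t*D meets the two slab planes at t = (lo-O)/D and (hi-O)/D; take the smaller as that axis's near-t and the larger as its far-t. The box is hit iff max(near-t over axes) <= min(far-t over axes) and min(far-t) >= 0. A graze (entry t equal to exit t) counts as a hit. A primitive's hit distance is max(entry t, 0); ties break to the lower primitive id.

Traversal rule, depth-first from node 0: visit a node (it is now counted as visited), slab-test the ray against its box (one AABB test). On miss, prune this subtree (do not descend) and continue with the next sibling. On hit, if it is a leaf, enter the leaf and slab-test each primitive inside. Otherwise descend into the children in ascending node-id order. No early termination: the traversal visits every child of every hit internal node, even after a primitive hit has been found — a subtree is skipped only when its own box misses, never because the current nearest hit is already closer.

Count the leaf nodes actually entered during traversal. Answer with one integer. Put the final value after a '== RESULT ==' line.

Trace the traversal:
N0 x:[35,49] y:[30,51] z:[33,53] -> hit [35,49], descend [2, 16, 17, 21]
  N2 x:[125/3,49] y:[30,41] z:[42,101/2] -> miss, prune
  N16 x:[35,125/3] y:[67/2,44] z:[89/2,53] -> miss, prune
  N17 x:[112/3,125/3] y:[38,89/2] z:[33,46] -> hit [38,125/3], descend [3, 10, 11, 15]
    N3 x:[115/3,40] y:[39,40] z:[43,46] -> miss, prune
    N10 x:[119/3,125/3] y:[38,81/2] z:[77/2,40] -> hit [119/3,40] leaf, test {P4@t=119/3}
    N11 x:[40,41] y:[44,89/2] z:[33,71/2] -> miss, prune
    N15 x:[112/3,113/3] y:[40,41] z:[42,44] -> miss, prune
  N21 x:[125/3,48] y:[77/2,51] z:[71/2,101/2] -> hit [125/3,48], descend [1, 4, 7, 20]
    N1 x:[125/3,128/3] y:[85/2,44] z:[75/2,77/2] -> miss, prune
    N4 x:[127/3,44] y:[42,43] z:[71/2,73/2] -> miss, prune
    N7 x:[136/3,137/3] y:[77/2,81/2] z:[95/2,101/2] -> miss, prune
    N20 x:[139/3,48] y:[93/2,51] z:[44,48] -> hit [93/2,48], descend [13, 14]
      N13 x:[139/3,48] y:[93/2,48] z:[93/2,48] -> hit [93/2,48] leaf, test {P8@t=93/2}
      N14 x:[139/3,142/3] y:[97/2,51] z:[44,46] -> miss, prune

order=[0, 2, 16, 17, 3, 10, 11, 15, 21, 1, 4, 7, 20, 13, 14]  |boxes|=15  |leaves|=2  hit=P4

== RESULT ==
2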